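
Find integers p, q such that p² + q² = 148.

We need to find integers p, q > 0 such that p² + q² = 148.
Trying p = 2: q² = 148 - 2² = 148 - 4 = 144
q = 12
Check: 2² + 12² = 4 + 144 = 148 ✓

148 = 2² + 12²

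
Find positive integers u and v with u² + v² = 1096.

We need to find integers u, v > 0 such that u² + v² = 1096.
Trying u = 14: v² = 1096 - 14² = 1096 - 196 = 900
v = 30
Check: 14² + 30² = 196 + 900 = 1096 ✓

1096 = 14² + 30²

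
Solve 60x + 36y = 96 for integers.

Step 1: Check solvability.
gcd(60, 36) = 12
Since 12 divides 96, solutions exist.

Step 2: Apply extended Euclidean algorithm to find gcd.
We find integers such that 60*x0 + 36*y0 = 12

Step 3: Scale the particular solution.
Multiply by 96/12 = 8:
x = -8, y = 16

Step 4: Verify.
60*(-8) + 36*(16) = 96 = 96 ✓

x = -8, y = 16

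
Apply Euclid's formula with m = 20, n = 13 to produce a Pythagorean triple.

a = m² - n² = 20² - 13² = 400 - 169 = 231
b = 2mn = 2·20·13 = 520
c = m² + n² = 400 + 169 = 569
Verify: 231² + 520² = 53361 + 270400 = 323761 = 569² ✓

(231, 520, 569)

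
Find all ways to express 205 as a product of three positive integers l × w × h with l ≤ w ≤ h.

Iterate l from 1 to ⌊205^(1/3)⌋. For each l dividing 205, iterate w ≥ l with w dividing 205/l, and set h = 205/(l·w).
Triples found (2): (1×1×205), (1×5×41)

(1×1×205), (1×5×41)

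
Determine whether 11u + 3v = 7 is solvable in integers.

Step 1: Compute gcd(11, 3).
gcd(11, 3) = 1

Step 2: Check divisibility.
Does 1 divide 7? 7 = 1 x 7, so yes.

By the theorem on linear Diophantine equations, 11u + 3v = 7 has integer solutions if and only if gcd(11, 3) divides 7. Since 1 | 7, solutions exist.

Yes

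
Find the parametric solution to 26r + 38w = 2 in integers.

Step 1: Compute gcd(26, 38) = 2.
Since 2 divides 2, solutions exist.

Step 2: Find a particular solution using extended Euclidean algorithm.
We get r₀ = 3, w₀ = -2.
Check: 26*3 + 38*-2 = 2 = 2 ✓

Step 3: Write the general solution.
r = 3 + (38/2)t = 3 + 19t
w = -2 - (26/2)t = -2 - 13t
for any integer t.

r = 3 + 19t, w = -2 - 13t for integer t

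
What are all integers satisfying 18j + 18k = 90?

Step 1: Compute gcd(18, 18) = 18.
Since 18 divides 90, solutions exist.

Step 2: Find a particular solution using extended Euclidean algorithm.
We get j₀ = 0, k₀ = 5.
Check: 18*0 + 18*5 = 90 = 90 ✓

Step 3: Write the general solution.
j = 0 + (18/18)t = 0 + 1t
k = 5 - (18/18)t = 5 - 1t
for any integer t.

j = 0 + 1t, k = 5 - 1t for integer t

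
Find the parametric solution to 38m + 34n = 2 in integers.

Step 1: Compute gcd(38, 34) = 2.
Since 2 divides 2, solutions exist.

Step 2: Find a particular solution using extended Euclidean algorithm.
We get m₀ = -8, n₀ = 9.
Check: 38*-8 + 34*9 = 2 = 2 ✓

Step 3: Write the general solution.
m = -8 + (34/2)t = -8 + 17t
n = 9 - (38/2)t = 9 - 19t
for any integer t.

m = -8 + 17t, n = 9 - 19t for integer t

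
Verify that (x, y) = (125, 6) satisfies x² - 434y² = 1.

Compute x² = 125² = 15625
Compute 434y² = 434·6² = 434·36 = 15624
x² - 434y² = 15625 - 15624 = 1
Since this equals 1, (125, 6) is a solution.

Yes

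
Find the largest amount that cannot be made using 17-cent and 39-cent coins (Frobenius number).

For two coprime denominations a and b, the Frobenius number (largest value not representable as a non-negative combination) is ab - a - b.
Here gcd(17, 39) = 1, so they are coprime.
F(17, 39) = 17·39 - 17 - 39 = 663 - 56 = 607

607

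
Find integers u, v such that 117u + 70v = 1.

Step 1: Check solvability.
gcd(117, 70) = 1
Since 1 divides 1, solutions exist.

Step 2: Apply extended Euclidean algorithm to find gcd.
We find integers such that 117*x0 + 70*y0 = 1

Step 3: Scale the particular solution.
Multiply by 1/1 = 1:
u = 3, v = -5

Step 4: Verify.
117*(3) + 70*(-5) = 1 = 1 ✓

u = 3, v = -5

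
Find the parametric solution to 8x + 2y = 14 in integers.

Step 1: Compute gcd(8, 2) = 2.
Since 2 divides 14, solutions exist.

Step 2: Find a particular solution using extended Euclidean algorithm.
We get x₀ = 0, y₀ = 7.
Check: 8*0 + 2*7 = 14 = 14 ✓

Step 3: Write the general solution.
x = 0 + (2/2)t = 0 + 1t
y = 7 - (8/2)t = 7 - 4t
for any integer t.

x = 0 + 1t, y = 7 - 4t for integer t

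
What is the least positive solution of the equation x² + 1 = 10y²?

We need x² = 10y² - 1. Try successive y:
y = 1: x² = 10·1² - 1 = 9 = 3² ✓
Check: 3² - 10·1² = 9 - 10 = -1 ✓

x = 3, y = 1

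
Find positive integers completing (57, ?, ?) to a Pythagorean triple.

We need the other leg and hypotenuse such that 57² + x² = c².
Take x = 540, c = 543: 57² + 540² = 3249 + 291600 = 294849 = 543² ✓
Triple: (57, 540, 543)

(57, 540, 543)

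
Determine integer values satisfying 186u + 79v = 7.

Step 1: Check solvability.
gcd(186, 79) = 1
Since 1 divides 7, solutions exist.

Step 2: Apply extended Euclidean algorithm to find gcd.
We find integers such that 186*x0 + 79*y0 = 1

Step 3: Scale the particular solution.
Multiply by 7/1 = 7:
u = -217, v = 511

Step 4: Verify.
186*(-217) + 79*(511) = 7 = 7 ✓

u = -217, v = 511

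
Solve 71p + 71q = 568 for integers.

Step 1: Check solvability.
gcd(71, 71) = 71
Since 71 divides 568, solutions exist.

Step 2: Apply extended Euclidean algorithm to find gcd.
We find integers such that 71*x0 + 71*y0 = 71

Step 3: Scale the particular solution.
Multiply by 568/71 = 8:
p = 0, q = 8

Step 4: Verify.
71*(0) + 71*(8) = 568 = 568 ✓

p = 0, q = 8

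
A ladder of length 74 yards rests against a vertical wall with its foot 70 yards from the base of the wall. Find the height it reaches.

The ladder, wall, and ground form a right triangle with hypotenuse 74 and one leg 70.
By the Pythagorean theorem: h² = 74² - 70² = 5476 - 4900 = 576
h = √576 = 24 yards

24 yards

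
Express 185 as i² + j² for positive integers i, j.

We need to find integers i, j > 0 such that i² + j² = 185.
Trying i = 4: j² = 185 - 4² = 185 - 16 = 169
j = 13
Check: 4² + 13² = 16 + 169 = 185 ✓

185 = 4² + 13²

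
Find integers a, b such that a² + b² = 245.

We need to find integers a, b > 0 such that a² + b² = 245.
Trying a = 7: b² = 245 - 7² = 245 - 49 = 196
b = 14
Check: 7² + 14² = 49 + 196 = 245 ✓

245 = 7² + 14²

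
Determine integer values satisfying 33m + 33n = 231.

Step 1: Check solvability.
gcd(33, 33) = 33
Since 33 divides 231, solutions exist.

Step 2: Apply extended Euclidean algorithm to find gcd.
We find integers such that 33*x0 + 33*y0 = 33

Step 3: Scale the particular solution.
Multiply by 231/33 = 7:
m = 0, n = 7

Step 4: Verify.
33*(0) + 33*(7) = 231 = 231 ✓

m = 0, n = 7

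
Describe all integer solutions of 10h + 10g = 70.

Step 1: Compute gcd(10, 10) = 10.
Since 10 divides 70, solutions exist.

Step 2: Find a particular solution using extended Euclidean algorithm.
We get h₀ = 0, g₀ = 7.
Check: 10*0 + 10*7 = 70 = 70 ✓

Step 3: Write the general solution.
h = 0 + (10/10)t = 0 + 1t
g = 7 - (10/10)t = 7 - 1t
for any integer t.

h = 0 + 1t, g = 7 - 1t for integer t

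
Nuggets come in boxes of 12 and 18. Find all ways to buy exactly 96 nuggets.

We need non-negative integers (x, y) with 12x + 18y = 96.
For each x in 0..8, check if 96 - 12x is a non-negative multiple of 18.
x = 2: 18y = 72, y = 4 ✓
x = 5: 18y = 36, y = 2 ✓
x = 8: 18y = 0, y = 0 ✓

(2 boxes of 12, 4 boxes of 18), (5 boxes of 12, 2 boxes of 18), (8 boxes of 12, 0 boxes of 18)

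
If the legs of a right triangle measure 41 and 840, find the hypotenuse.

c² = a² + b² = 41² + 840² = 1681 + 705600 = 707281
c = 841

841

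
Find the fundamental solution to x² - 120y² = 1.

We seek the smallest positive integers (x, y) with x² - 120y² = 1, i.e., x² = 120y² + 1.
Try successive y values:
y = 1: x² = 120·1² + 1 = 121, x = 11 ✓

Verify: 11² - 120·1² = 121 - 120 = 1 ✓

x = 11, y = 1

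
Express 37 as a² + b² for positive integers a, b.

We need to find integers a, b > 0 such that a² + b² = 37.
Trying a = 1: b² = 37 - 1² = 37 - 1 = 36
b = 6
Check: 1² + 6² = 1 + 36 = 37 ✓

37 = 1² + 6²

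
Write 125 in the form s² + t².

We need to find integers s, t > 0 such that s² + t² = 125.
Trying s = 2: t² = 125 - 2² = 125 - 4 = 121
t = 11
Check: 2² + 11² = 4 + 121 = 125 ✓

125 = 2² + 11²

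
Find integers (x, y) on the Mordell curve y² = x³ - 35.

Try small integer x values and check whether x³ - 35 is a perfect square.
x = 11: x³ - 35 = 11³ - 35 = 1331 - 35 = 1296
Is 1296 a perfect square? 36² = 1296 ✓
So (x, y) = (11, 36) is a solution.

x = 11, y = 36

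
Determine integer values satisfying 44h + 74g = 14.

Step 1: Check solvability.
gcd(44, 74) = 2
Since 2 divides 14, solutions exist.

Step 2: Apply extended Euclidean algorithm to find gcd.
We find integers such that 44*x0 + 74*y0 = 2

Step 3: Scale the particular solution.
Multiply by 14/2 = 7:
h = -35, g = 21

Step 4: Verify.
44*(-35) + 74*(21) = 14 = 14 ✓

h = -35, g = 21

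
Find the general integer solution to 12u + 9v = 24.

Step 1: Compute gcd(12, 9) = 3.
Since 3 divides 24, solutions exist.

Step 2: Find a particular solution using extended Euclidean algorithm.
We get u₀ = 8, v₀ = -8.
Check: 12*8 + 9*-8 = 24 = 24 ✓

Step 3: Write the general solution.
u = 8 + (9/3)t = 8 + 3t
v = -8 - (12/3)t = -8 - 4t
for any integer t.

u = 8 + 3t, v = -8 - 4t for integer t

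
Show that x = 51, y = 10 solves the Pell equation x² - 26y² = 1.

Compute x² = 51² = 2601
Compute 26y² = 26·10² = 26·100 = 2600
x² - 26y² = 2601 - 2600 = 1
Since this equals 1, (51, 10) is a solution.

Yes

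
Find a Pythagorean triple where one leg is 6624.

We need the other leg and hypotenuse such that 6624² + x² = c².
Take x = 282, c = 6630: 6624² + 282² = 43877376 + 79524 = 43956900 = 6630² ✓
Triple: (282, 6624, 6630)

(282, 6624, 6630)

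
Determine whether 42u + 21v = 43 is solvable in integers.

Step 1: Compute gcd(42, 21).
gcd(42, 21) = 21

Step 2: Check divisibility.
Does 21 divide 43? 43 = 21 x 2 + 1, so no.

By the theorem on linear Diophantine equations, 42u + 21v = 43 has integer solutions if and only if gcd(42, 21) divides 43. Since 21 does not divide 43, no solutions exist.

No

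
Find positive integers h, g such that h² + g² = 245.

Search for h with 245 - h² a perfect square.
h = 7: 245 - 7² = 245 - 49 = 196 = 14² ✓
So h = 7, g = 14.

h = 7, g = 14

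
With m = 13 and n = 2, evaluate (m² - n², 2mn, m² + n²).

a = m² - n² = 169 - 4 = 165
b = 2mn = 2·13·2 = 52
c = m² + n² = 169 + 4 = 173
Verify: 165² + 52² = 27225 + 2704 = 29929 = 173² ✓

(165, 52, 173)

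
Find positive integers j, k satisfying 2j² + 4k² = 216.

Try small values of j and check whether (216 - 2j²)/4 is a perfect square.
j = 6: 2·6² = 72, so 4k² = 216 - 72 = 144, giving k² = 36, k = 6.
Check: 2·6² + 4·6² = 72 + 144 = 216 ✓

j = 6, k = 6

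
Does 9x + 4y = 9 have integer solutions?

Step 1: Compute gcd(9, 4).
gcd(9, 4) = 1

Step 2: Check divisibility.
Does 1 divide 9? 9 = 1 x 9, so yes.

By the theorem on linear Diophantine equations, 9x + 4y = 9 has integer solutions if and only if gcd(9, 4) divides 9. Since 1 | 9, solutions exist.

Yes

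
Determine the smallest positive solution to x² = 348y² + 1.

We seek the smallest positive integers (x, y) with x² - 348y² = 1, i.e., x² = 348y² + 1.
Try successive y values:
y = 1: x² = 348·1² + 1 = 349, not a perfect square
y = 2: x² = 348·2² + 1 = 1393, not a perfect square
y = 3: x² = 348·3² + 1 = 3133, not a perfect square
... continuing the search (or via continued fractions) ...
y = 84: x² = 348·84² + 1 = 2455489, x = 1567 ✓

Verify: 1567² - 348·84² = 2455489 - 2455488 = 1 ✓

x = 1567, y = 84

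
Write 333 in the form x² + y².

We need to find integers x, y > 0 such that x² + y² = 333.
Trying x = 3: y² = 333 - 3² = 333 - 9 = 324
y = 18
Check: 3² + 18² = 9 + 324 = 333 ✓

333 = 3² + 18²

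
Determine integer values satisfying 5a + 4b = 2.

Step 1: Check solvability.
gcd(5, 4) = 1
Since 1 divides 2, solutions exist.

Step 2: Apply extended Euclidean algorithm to find gcd.
We find integers such that 5*x0 + 4*y0 = 1

Step 3: Scale the particular solution.
Multiply by 2/1 = 2:
a = 2, b = -2

Step 4: Verify.
5*(2) + 4*(-2) = 2 = 2 ✓

a = 2, b = -2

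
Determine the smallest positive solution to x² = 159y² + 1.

We seek the smallest positive integers (x, y) with x² - 159y² = 1, i.e., x² = 159y² + 1.
Try successive y values:
y = 1: x² = 159·1² + 1 = 160, not a perfect square
y = 2: x² = 159·2² + 1 = 637, not a perfect square
y = 3: x² = 159·3² + 1 = 1432, not a perfect square
... continuing the search (or via continued fractions) ...
y = 105: x² = 159·105² + 1 = 1752976, x = 1324 ✓

Verify: 1324² - 159·105² = 1752976 - 1752975 = 1 ✓

x = 1324, y = 105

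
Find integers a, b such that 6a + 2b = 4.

Step 1: Check solvability.
gcd(6, 2) = 2
Since 2 divides 4, solutions exist.

Step 2: Apply extended Euclidean algorithm to find gcd.
We find integers such that 6*x0 + 2*y0 = 2

Step 3: Scale the particular solution.
Multiply by 4/2 = 2:
a = 0, b = 2

Step 4: Verify.
6*(0) + 2*(2) = 4 = 4 ✓

a = 0, b = 2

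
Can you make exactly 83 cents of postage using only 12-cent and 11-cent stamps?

We need non-negative x, y with 12x + 11y = 83.
gcd(12, 11) = 1 divides 83, so integer solutions exist.
Search for a non-negative one: x = 6 gives 11y = 83 - 72 = 11, so y = 1.
Check: 12·6 + 11·1 = 83 ✓

Yes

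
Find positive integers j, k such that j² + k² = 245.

Search for j with 245 - j² a perfect square.
j = 7: 245 - 7² = 245 - 49 = 196 = 14² ✓
So j = 7, k = 14.

j = 7, k = 14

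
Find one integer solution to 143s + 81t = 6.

Step 1: Check solvability.
gcd(143, 81) = 1
Since 1 divides 6, solutions exist.

Step 2: Apply extended Euclidean algorithm to find gcd.
We find integers such that 143*x0 + 81*y0 = 1

Step 3: Scale the particular solution.
Multiply by 6/1 = 6:
s = 102, t = -180

Step 4: Verify.
143*(102) + 81*(-180) = 6 = 6 ✓

s = 102, t = -180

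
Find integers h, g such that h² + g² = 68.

We need to find integers h, g > 0 such that h² + g² = 68.
Trying h = 2: g² = 68 - 2² = 68 - 4 = 64
g = 8
Check: 2² + 8² = 4 + 64 = 68 ✓

68 = 2² + 8²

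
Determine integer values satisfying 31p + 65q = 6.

Step 1: Check solvability.
gcd(31, 65) = 1
Since 1 divides 6, solutions exist.

Step 2: Apply extended Euclidean algorithm to find gcd.
We find integers such that 31*x0 + 65*y0 = 1

Step 3: Scale the particular solution.
Multiply by 6/1 = 6:
p = 126, q = -60

Step 4: Verify.
31*(126) + 65*(-60) = 6 = 6 ✓

p = 126, q = -60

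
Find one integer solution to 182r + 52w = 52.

Step 1: Check solvability.
gcd(182, 52) = 26
Since 26 divides 52, solutions exist.

Step 2: Apply extended Euclidean algorithm to find gcd.
We find integers such that 182*x0 + 52*y0 = 26

Step 3: Scale the particular solution.
Multiply by 52/26 = 2:
r = 2, w = -6

Step 4: Verify.
182*(2) + 52*(-6) = 52 = 52 ✓

r = 2, w = -6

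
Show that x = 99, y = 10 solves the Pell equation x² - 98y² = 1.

Compute x² = 99² = 9801
Compute 98y² = 98·10² = 98·100 = 9800
x² - 98y² = 9801 - 9800 = 1
Since this equals 1, (99, 10) is a solution.

Yes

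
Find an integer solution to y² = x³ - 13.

Try small integer x values and check whether x³ - 13 is a perfect square.
x = 17: x³ - 13 = 17³ - 13 = 4913 - 13 = 4900
Is 4900 a perfect square? 70² = 4900 ✓
So (x, y) = (17, 70) is a solution.

x = 17, y = 70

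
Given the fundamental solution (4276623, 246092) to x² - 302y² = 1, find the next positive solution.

Solutions to x² - Dy² = 1 are generated by powers of (x₀ + y₀√D).
The next solution satisfies x₁ + y₁√302 = (x₀ + y₀√302)², giving:
x₁ = x₀² + 302y₀² = 4276623² + 302·246092² = 18289504284129 + 18289504284128 = 36579008568257
y₁ = 2x₀y₀ = 2·4276623·246092 = 2104885414632

Verify: 36579008568257² - 302·2104885414632² = 1338023867836619021028018049 - 1338023867836619021028018048 = 1 ✓

x = 36579008568257, y = 2104885414632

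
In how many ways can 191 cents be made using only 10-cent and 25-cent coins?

We need non-negative integers (x, y) with 10x + 25y = 191.
For each x from 0 to 19, check if (191 - 10x) is a non-negative multiple of 25.
Solutions (x, y): none
Count: 0

0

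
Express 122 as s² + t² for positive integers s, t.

We need to find integers s, t > 0 such that s² + t² = 122.
Trying s = 1: t² = 122 - 1² = 122 - 1 = 121
t = 11
Check: 1² + 11² = 1 + 121 = 122 ✓

122 = 1² + 11²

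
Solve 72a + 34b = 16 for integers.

Step 1: Check solvability.
gcd(72, 34) = 2
Since 2 divides 16, solutions exist.

Step 2: Apply extended Euclidean algorithm to find gcd.
We find integers such that 72*x0 + 34*y0 = 2

Step 3: Scale the particular solution.
Multiply by 16/2 = 8:
a = -64, b = 136

Step 4: Verify.
72*(-64) + 34*(136) = 16 = 16 ✓

a = -64, b = 136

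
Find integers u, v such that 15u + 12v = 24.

Step 1: Check solvability.
gcd(15, 12) = 3
Since 3 divides 24, solutions exist.

Step 2: Apply extended Euclidean algorithm to find gcd.
We find integers such that 15*x0 + 12*y0 = 3

Step 3: Scale the particular solution.
Multiply by 24/3 = 8:
u = 8, v = -8

Step 4: Verify.
15*(8) + 12*(-8) = 24 = 24 ✓

u = 8, v = -8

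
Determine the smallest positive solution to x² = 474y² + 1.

We seek the smallest positive integers (x, y) with x² - 474y² = 1, i.e., x² = 474y² + 1.
Try successive y values:
y = 1: x² = 474·1² + 1 = 475, not a perfect square
y = 2: x² = 474·2² + 1 = 1897, not a perfect square
y = 3: x² = 474·3² + 1 = 4267, not a perfect square
... continuing the search (or via continued fractions) ...
y = 8890: x² = 474·8890² + 1 = 37461215401, x = 193549 ✓

Verify: 193549² - 474·8890² = 37461215401 - 37461215400 = 1 ✓

x = 193549, y = 8890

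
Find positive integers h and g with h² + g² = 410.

We need to find integers h, g > 0 such that h² + g² = 410.
Trying h = 7: g² = 410 - 7² = 410 - 49 = 361
g = 19
Check: 7² + 19² = 49 + 361 = 410 ✓

410 = 7² + 19²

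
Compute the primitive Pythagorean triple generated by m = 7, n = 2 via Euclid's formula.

a = m² - n² = 49 - 4 = 45
b = 2mn = 2·7·2 = 28
c = m² + n² = 49 + 4 = 53
Verify: 45² + 28² = 2025 + 784 = 2809 = 53² ✓

(45, 28, 53)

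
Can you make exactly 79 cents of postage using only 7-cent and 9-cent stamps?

We need non-negative x, y with 7x + 9y = 79.
gcd(7, 9) = 1 divides 79, so integer solutions exist.
Search for a non-negative one: x = 1 gives 9y = 79 - 7 = 72, so y = 8.
Check: 7·1 + 9·8 = 79 ✓

Yes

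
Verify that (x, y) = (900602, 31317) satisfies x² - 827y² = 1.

Compute x² = 900602² = 811083962404
Compute 827y² = 827·31317² = 827·980754489 = 811083962403
x² - 827y² = 811083962404 - 811083962403 = 1
Since this equals 1, (900602, 31317) is a solution.

Yes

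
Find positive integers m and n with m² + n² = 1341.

We need to find integers m, n > 0 such that m² + n² = 1341.
Trying m = 21: n² = 1341 - 21² = 1341 - 441 = 900
n = 30
Check: 21² + 30² = 441 + 900 = 1341 ✓

1341 = 21² + 30²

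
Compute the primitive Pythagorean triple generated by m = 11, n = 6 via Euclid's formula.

a = m² - n² = 121 - 36 = 85
b = 2mn = 2·11·6 = 132
c = m² + n² = 121 + 36 = 157
Verify: 85² + 132² = 7225 + 17424 = 24649 = 157² ✓

(85, 132, 157)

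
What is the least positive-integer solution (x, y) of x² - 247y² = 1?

We seek the smallest positive integers (x, y) with x² - 247y² = 1, i.e., x² = 247y² + 1.
Try successive y values:
y = 1: x² = 247·1² + 1 = 248, not a perfect square
y = 2: x² = 247·2² + 1 = 989, not a perfect square
y = 3: x² = 247·3² + 1 = 2224, not a perfect square
... continuing the search (or via continued fractions) ...
y = 5427: x² = 247·5427² + 1 = 7274725264, x = 85292 ✓

Verify: 85292² - 247·5427² = 7274725264 - 7274725263 = 1 ✓

x = 85292, y = 5427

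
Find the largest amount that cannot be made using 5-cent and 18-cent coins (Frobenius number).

For two coprime denominations a and b, the Frobenius number (largest value not representable as a non-negative combination) is ab - a - b.
Here gcd(5, 18) = 1, so they are coprime.
F(5, 18) = 5·18 - 5 - 18 = 90 - 23 = 67

67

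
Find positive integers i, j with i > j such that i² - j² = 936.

Factor: i² - j² = (i+j)(i-j) = 936.
We need two factors of 936 with the same parity.
Use i+j = 468 and i-j = 2 (product 468·2 = 936).
Adding: 2i = 470, so i = 235.
Subtracting: 2j = 466, so j = 233.
Check: 235² - 233² = 55225 - 54289 = 936 ✓

i = 235, j = 233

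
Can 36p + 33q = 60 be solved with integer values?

Step 1: Compute gcd(36, 33).
gcd(36, 33) = 3

Step 2: Check divisibility.
Does 3 divide 60? 60 = 3 x 20, so yes.

By the theorem on linear Diophantine equations, 36p + 33q = 60 has integer solutions if and only if gcd(36, 33) divides 60. Since 3 | 60, solutions exist.

Yes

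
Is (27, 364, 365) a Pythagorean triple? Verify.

Compute a² + b² = 27² + 364² = 729 + 132496 = 133225
Compute c² = 365² = 133225
Since 133225 = 133225, confirmed.

Yes, it is a Pythagorean triple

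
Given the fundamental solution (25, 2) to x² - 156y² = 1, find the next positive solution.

Solutions to x² - Dy² = 1 are generated by powers of (x₀ + y₀√D).
The next solution satisfies x₁ + y₁√156 = (x₀ + y₀√156)², giving:
x₁ = x₀² + 156y₀² = 25² + 156·2² = 625 + 624 = 1249
y₁ = 2x₀y₀ = 2·25·2 = 100

Verify: 1249² - 156·100² = 1560001 - 1560000 = 1 ✓

x = 1249, y = 100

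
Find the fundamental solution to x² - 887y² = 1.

We seek the smallest positive integers (x, y) with x² - 887y² = 1, i.e., x² = 887y² + 1.
Try successive y values:
y = 1: x² = 887·1² + 1 = 888, not a perfect square
y = 2: x² = 887·2² + 1 = 3549, not a perfect square
y = 3: x² = 887·3² + 1 = 7984, not a perfect square
... continuing the search (or via continued fractions) ...
y = 15755: x² = 887·15755² + 1 = 220171162176, x = 469224 ✓

Verify: 469224² - 887·15755² = 220171162176 - 220171162175 = 1 ✓

x = 469224, y = 15755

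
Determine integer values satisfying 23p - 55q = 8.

Step 1: Check solvability.
gcd(23, 55) = 1
Since 1 divides 8, solutions exist.

Step 2: Apply extended Euclidean algorithm to find gcd.
We find integers such that 23*x0 + 55*y0 = 1

Step 3: Scale the particular solution.
Multiply by 8/1 = 8:
p = 96, q = 40

Step 4: Verify.
23*(96) - 55*(40) = 8 = 8 ✓

p = 96, q = 40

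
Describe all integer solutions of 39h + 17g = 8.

Step 1: Compute gcd(39, 17) = 1.
Since 1 divides 8, solutions exist.

Step 2: Find a particular solution using extended Euclidean algorithm.
We get h₀ = 56, g₀ = -128.
Check: 39*56 + 17*-128 = 8 = 8 ✓

Step 3: Write the general solution.
h = 56 + (17/1)t = 56 + 17t
g = -128 - (39/1)t = -128 - 39t
for any integer t.

h = 56 + 17t, g = -128 - 39t for integer t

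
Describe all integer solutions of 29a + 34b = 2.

Step 1: Compute gcd(29, 34) = 1.
Since 1 divides 2, solutions exist.

Step 2: Find a particular solution using extended Euclidean algorithm.
We get a₀ = -14, b₀ = 12.
Check: 29*-14 + 34*12 = 2 = 2 ✓

Step 3: Write the general solution.
a = -14 + (34/1)t = -14 + 34t
b = 12 - (29/1)t = 12 - 29t
for any integer t.

a = -14 + 34t, b = 12 - 29t for integer t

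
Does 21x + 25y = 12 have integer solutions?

Step 1: Compute gcd(21, 25).
gcd(21, 25) = 1

Step 2: Check divisibility.
Does 1 divide 12? 12 = 1 x 12, so yes.

By the theorem on linear Diophantine equations, 21x + 25y = 12 has integer solutions if and only if gcd(21, 25) divides 12. Since 1 | 12, solutions exist.

Yes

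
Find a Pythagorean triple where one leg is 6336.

We need the other leg and hypotenuse such that 6336² + x² = c².
Take x = 3248, c = 7120: 6336² + 3248² = 40144896 + 10549504 = 50694400 = 7120² ✓
Triple: (3248, 6336, 7120)

(3248, 6336, 7120)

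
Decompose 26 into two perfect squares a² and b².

We need to find integers a, b > 0 such that a² + b² = 26.
Trying a = 1: b² = 26 - 1² = 26 - 1 = 25
b = 5
Check: 1² + 5² = 1 + 25 = 26 ✓

26 = 1² + 5²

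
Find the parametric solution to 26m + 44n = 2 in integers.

Step 1: Compute gcd(26, 44) = 2.
Since 2 divides 2, solutions exist.

Step 2: Find a particular solution using extended Euclidean algorithm.
We get m₀ = -5, n₀ = 3.
Check: 26*-5 + 44*3 = 2 = 2 ✓

Step 3: Write the general solution.
m = -5 + (44/2)t = -5 + 22t
n = 3 - (26/2)t = 3 - 13t
for any integer t.

m = -5 + 22t, n = 3 - 13t for integer t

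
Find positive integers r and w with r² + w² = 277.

We need to find integers r, w > 0 such that r² + w² = 277.
Trying r = 9: w² = 277 - 9² = 277 - 81 = 196
w = 14
Check: 9² + 14² = 81 + 196 = 277 ✓

277 = 9² + 14²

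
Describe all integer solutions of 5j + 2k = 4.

Step 1: Compute gcd(5, 2) = 1.
Since 1 divides 4, solutions exist.

Step 2: Find a particular solution using extended Euclidean algorithm.
We get j₀ = 4, k₀ = -8.
Check: 5*4 + 2*-8 = 4 = 4 ✓

Step 3: Write the general solution.
j = 4 + (2/1)t = 4 + 2t
k = -8 - (5/1)t = -8 - 5t
for any integer t.

j = 4 + 2t, k = -8 - 5t for integer t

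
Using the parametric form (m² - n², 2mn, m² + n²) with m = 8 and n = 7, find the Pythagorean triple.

a = m² - n² = 64 - 49 = 15
b = 2mn = 2·8·7 = 112
c = m² + n² = 64 + 49 = 113
Verify: 15² + 112² = 225 + 12544 = 12769 = 113² ✓

(15, 112, 113)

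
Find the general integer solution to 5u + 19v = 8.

Step 1: Compute gcd(5, 19) = 1.
Since 1 divides 8, solutions exist.

Step 2: Find a particular solution using extended Euclidean algorithm.
We get u₀ = 32, v₀ = -8.
Check: 5*32 + 19*-8 = 8 = 8 ✓

Step 3: Write the general solution.
u = 32 + (19/1)t = 32 + 19t
v = -8 - (5/1)t = -8 - 5t
for any integer t.

u = 32 + 19t, v = -8 - 5t for integer t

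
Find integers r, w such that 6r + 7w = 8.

Step 1: Check solvability.
gcd(6, 7) = 1
Since 1 divides 8, solutions exist.

Step 2: Apply extended Euclidean algorithm to find gcd.
We find integers such that 6*x0 + 7*y0 = 1

Step 3: Scale the particular solution.
Multiply by 8/1 = 8:
r = -8, w = 8

Step 4: Verify.
6*(-8) + 7*(8) = 8 = 8 ✓

r = -8, w = 8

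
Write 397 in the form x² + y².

We need to find integers x, y > 0 such that x² + y² = 397.
Trying x = 6: y² = 397 - 6² = 397 - 36 = 361
y = 19
Check: 6² + 19² = 36 + 361 = 397 ✓

397 = 6² + 19²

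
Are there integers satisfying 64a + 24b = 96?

Step 1: Compute gcd(64, 24).
gcd(64, 24) = 8

Step 2: Check divisibility.
Does 8 divide 96? 96 = 8 x 12, so yes.

By the theorem on linear Diophantine equations, 64a + 24b = 96 has integer solutions if and only if gcd(64, 24) divides 96. Since 8 | 96, solutions exist.

Yes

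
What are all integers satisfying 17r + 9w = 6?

Step 1: Compute gcd(17, 9) = 1.
Since 1 divides 6, solutions exist.

Step 2: Find a particular solution using extended Euclidean algorithm.
We get r₀ = -6, w₀ = 12.
Check: 17*-6 + 9*12 = 6 = 6 ✓

Step 3: Write the general solution.
r = -6 + (9/1)t = -6 + 9t
w = 12 - (17/1)t = 12 - 17t
for any integer t.

r = -6 + 9t, w = 12 - 17t for integer t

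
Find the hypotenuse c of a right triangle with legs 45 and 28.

c² = a² + b² = 45² + 28² = 2025 + 784 = 2809
c = 53

53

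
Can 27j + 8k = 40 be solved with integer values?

Step 1: Compute gcd(27, 8).
gcd(27, 8) = 1

Step 2: Check divisibility.
Does 1 divide 40? 40 = 1 x 40, so yes.

By the theorem on linear Diophantine equations, 27j + 8k = 40 has integer solutions if and only if gcd(27, 8) divides 40. Since 1 | 40, solutions exist.

Yes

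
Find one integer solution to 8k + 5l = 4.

Step 1: Check solvability.
gcd(8, 5) = 1
Since 1 divides 4, solutions exist.

Step 2: Apply extended Euclidean algorithm to find gcd.
We find integers such that 8*x0 + 5*y0 = 1

Step 3: Scale the particular solution.
Multiply by 4/1 = 4:
k = 8, l = -12

Step 4: Verify.
8*(8) + 5*(-12) = 4 = 4 ✓

k = 8, l = -12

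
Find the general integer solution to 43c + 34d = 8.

Step 1: Compute gcd(43, 34) = 1.
Since 1 divides 8, solutions exist.

Step 2: Find a particular solution using extended Euclidean algorithm.
We get c₀ = -120, d₀ = 152.
Check: 43*-120 + 34*152 = 8 = 8 ✓

Step 3: Write the general solution.
c = -120 + (34/1)t = -120 + 34t
d = 152 - (43/1)t = 152 - 43t
for any integer t.

c = -120 + 34t, d = 152 - 43t for integer t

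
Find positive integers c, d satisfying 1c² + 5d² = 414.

Try small values of c and check whether (414 - 1c²)/5 is a perfect square.
c = 3: 1·3² = 9, so 5d² = 414 - 9 = 405, giving d² = 81, d = 9.
Check: 1·3² + 5·9² = 9 + 405 = 414 ✓

c = 3, d = 9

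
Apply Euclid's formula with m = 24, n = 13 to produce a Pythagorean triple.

a = m² - n² = 24² - 13² = 576 - 169 = 407
b = 2mn = 2·24·13 = 624
c = m² + n² = 576 + 169 = 745
Verify: 407² + 624² = 165649 + 389376 = 555025 = 745² ✓

(407, 624, 745)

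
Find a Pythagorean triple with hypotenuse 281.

We need a² + b² = 281² = 78961.
Trying: 231² + 160² = 53361 + 25600 = 78961 ✓

(231, 160, 281)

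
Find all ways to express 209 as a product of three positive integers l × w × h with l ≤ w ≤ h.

Iterate l from 1 to ⌊209^(1/3)⌋. For each l dividing 209, iterate w ≥ l with w dividing 209/l, and set h = 209/(l·w).
Triples found (2): (1×1×209), (1×11×19)

(1×1×209), (1×11×19)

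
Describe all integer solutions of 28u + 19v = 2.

Step 1: Compute gcd(28, 19) = 1.
Since 1 divides 2, solutions exist.

Step 2: Find a particular solution using extended Euclidean algorithm.
We get u₀ = -4, v₀ = 6.
Check: 28*-4 + 19*6 = 2 = 2 ✓

Step 3: Write the general solution.
u = -4 + (19/1)t = -4 + 19t
v = 6 - (28/1)t = 6 - 28t
for any integer t.

u = -4 + 19t, v = 6 - 28t for integer t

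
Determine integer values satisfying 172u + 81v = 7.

Step 1: Check solvability.
gcd(172, 81) = 1
Since 1 divides 7, solutions exist.

Step 2: Apply extended Euclidean algorithm to find gcd.
We find integers such that 172*x0 + 81*y0 = 1

Step 3: Scale the particular solution.
Multiply by 7/1 = 7:
u = -56, v = 119

Step 4: Verify.
172*(-56) + 81*(119) = 7 = 7 ✓

u = -56, v = 119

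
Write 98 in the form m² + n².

We need to find integers m, n > 0 such that m² + n² = 98.
Trying m = 7: n² = 98 - 7² = 98 - 49 = 49
n = 7
Check: 7² + 7² = 49 + 49 = 98 ✓

98 = 7² + 7²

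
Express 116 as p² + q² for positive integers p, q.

We need to find integers p, q > 0 such that p² + q² = 116.
Trying p = 4: q² = 116 - 4² = 116 - 16 = 100
q = 10
Check: 4² + 10² = 16 + 100 = 116 ✓

116 = 4² + 10²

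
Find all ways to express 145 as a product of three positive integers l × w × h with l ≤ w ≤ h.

Iterate l from 1 to ⌊145^(1/3)⌋. For each l dividing 145, iterate w ≥ l with w dividing 145/l, and set h = 145/(l·w).
Triples found (2): (1×1×145), (1×5×29)

(1×1×145), (1×5×29)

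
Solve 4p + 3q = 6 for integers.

Step 1: Check solvability.
gcd(4, 3) = 1
Since 1 divides 6, solutions exist.

Step 2: Apply extended Euclidean algorithm to find gcd.
We find integers such that 4*x0 + 3*y0 = 1

Step 3: Scale the particular solution.
Multiply by 6/1 = 6:
p = 6, q = -6

Step 4: Verify.
4*(6) + 3*(-6) = 6 = 6 ✓

p = 6, q = -6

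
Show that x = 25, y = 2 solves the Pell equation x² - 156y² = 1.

Compute x² = 25² = 625
Compute 156y² = 156·2² = 156·4 = 624
x² - 156y² = 625 - 624 = 1
Since this equals 1, (25, 2) is a solution.

Yes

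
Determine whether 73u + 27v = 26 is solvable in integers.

Step 1: Compute gcd(73, 27).
gcd(73, 27) = 1

Step 2: Check divisibility.
Does 1 divide 26? 26 = 1 x 26, so yes.

By the theorem on linear Diophantine equations, 73u + 27v = 26 has integer solutions if and only if gcd(73, 27) divides 26. Since 1 | 26, solutions exist.

Yes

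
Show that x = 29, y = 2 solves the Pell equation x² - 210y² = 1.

Compute x² = 29² = 841
Compute 210y² = 210·2² = 210·4 = 840
x² - 210y² = 841 - 840 = 1
Since this equals 1, (29, 2) is a solution.

Yes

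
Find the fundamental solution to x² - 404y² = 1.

We seek the smallest positive integers (x, y) with x² - 404y² = 1, i.e., x² = 404y² + 1.
Try successive y values:
y = 1: x² = 404·1² + 1 = 405, not a perfect square
y = 2: x² = 404·2² + 1 = 1617, not a perfect square
y = 3: x² = 404·3² + 1 = 3637, not a perfect square
... continuing the search (or via continued fractions) ...
y = 10: x² = 404·10² + 1 = 40401, x = 201 ✓

Verify: 201² - 404·10² = 40401 - 40400 = 1 ✓

x = 201, y = 10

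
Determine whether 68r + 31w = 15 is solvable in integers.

Step 1: Compute gcd(68, 31).
gcd(68, 31) = 1

Step 2: Check divisibility.
Does 1 divide 15? 15 = 1 x 15, so yes.

By the theorem on linear Diophantine equations, 68r + 31w = 15 has integer solutions if and only if gcd(68, 31) divides 15. Since 1 | 15, solutions exist.

Yes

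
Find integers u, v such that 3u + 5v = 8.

Step 1: Check solvability.
gcd(3, 5) = 1
Since 1 divides 8, solutions exist.

Step 2: Apply extended Euclidean algorithm to find gcd.
We find integers such that 3*x0 + 5*y0 = 1

Step 3: Scale the particular solution.
Multiply by 8/1 = 8:
u = 16, v = -8

Step 4: Verify.
3*(16) + 5*(-8) = 8 = 8 ✓

u = 16, v = -8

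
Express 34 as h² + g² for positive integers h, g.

We need to find integers h, g > 0 such that h² + g² = 34.
Trying h = 3: g² = 34 - 3² = 34 - 9 = 25
g = 5
Check: 3² + 5² = 9 + 25 = 34 ✓

34 = 3² + 5²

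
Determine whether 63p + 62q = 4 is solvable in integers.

Step 1: Compute gcd(63, 62).
gcd(63, 62) = 1

Step 2: Check divisibility.
Does 1 divide 4? 4 = 1 x 4, so yes.

By the theorem on linear Diophantine equations, 63p + 62q = 4 has integer solutions if and only if gcd(63, 62) divides 4. Since 1 | 4, solutions exist.

Yes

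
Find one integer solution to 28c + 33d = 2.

Step 1: Check solvability.
gcd(28, 33) = 1
Since 1 divides 2, solutions exist.

Step 2: Apply extended Euclidean algorithm to find gcd.
We find integers such that 28*x0 + 33*y0 = 1

Step 3: Scale the particular solution.
Multiply by 2/1 = 2:
c = 26, d = -22

Step 4: Verify.
28*(26) + 33*(-22) = 2 = 2 ✓

c = 26, d = -22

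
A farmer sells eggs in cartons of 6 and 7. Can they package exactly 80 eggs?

We need non-negative a, b with 6a + 7b = 80.
gcd(6, 7) = 1 divides 80.
Try a = 4: 7b = 80 - 24 = 56, so b = 8.
One way: 4 cartons of 6 and 8 cartons of 7.

Yes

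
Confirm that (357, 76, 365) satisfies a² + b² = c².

Compute a² + b² = 357² + 76² = 127449 + 5776 = 133225
Compute c² = 365² = 133225
Since 133225 = 133225, confirmed.

Yes, it is a Pythagorean triple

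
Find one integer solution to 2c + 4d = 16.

Step 1: Check solvability.
gcd(2, 4) = 2
Since 2 divides 16, solutions exist.

Step 2: Apply extended Euclidean algorithm to find gcd.
We find integers such that 2*x0 + 4*y0 = 2

Step 3: Scale the particular solution.
Multiply by 16/2 = 8:
c = 8, d = 0

Step 4: Verify.
2*(8) + 4*(0) = 16 = 16 ✓

c = 8, d = 0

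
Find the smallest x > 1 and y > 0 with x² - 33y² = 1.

We seek the smallest positive integers (x, y) with x² - 33y² = 1, i.e., x² = 33y² + 1.
Try successive y values:
y = 1: x² = 33·1² + 1 = 34, not a perfect square
y = 2: x² = 33·2² + 1 = 133, not a perfect square
y = 3: x² = 33·3² + 1 = 298, not a perfect square
... continuing the search (or via continued fractions) ...
y = 4: x² = 33·4² + 1 = 529, x = 23 ✓

Verify: 23² - 33·4² = 529 - 528 = 1 ✓

x = 23, y = 4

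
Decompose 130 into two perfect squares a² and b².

We need to find integers a, b > 0 such that a² + b² = 130.
Trying a = 3: b² = 130 - 3² = 130 - 9 = 121
b = 11
Check: 3² + 11² = 9 + 121 = 130 ✓

130 = 3² + 11²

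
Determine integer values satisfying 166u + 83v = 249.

Step 1: Check solvability.
gcd(166, 83) = 83
Since 83 divides 249, solutions exist.

Step 2: Apply extended Euclidean algorithm to find gcd.
We find integers such that 166*x0 + 83*y0 = 83

Step 3: Scale the particular solution.
Multiply by 249/83 = 3:
u = 0, v = 3

Step 4: Verify.
166*(0) + 83*(3) = 249 = 249 ✓

u = 0, v = 3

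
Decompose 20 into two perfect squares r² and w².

We need to find integers r, w > 0 such that r² + w² = 20.
Trying r = 2: w² = 20 - 2² = 20 - 4 = 16
w = 4
Check: 2² + 4² = 4 + 16 = 20 ✓

20 = 2² + 4²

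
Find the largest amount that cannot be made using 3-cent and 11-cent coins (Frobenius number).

For two coprime denominations a and b, the Frobenius number (largest value not representable as a non-negative combination) is ab - a - b.
Here gcd(3, 11) = 1, so they are coprime.
F(3, 11) = 3·11 - 3 - 11 = 33 - 14 = 19

19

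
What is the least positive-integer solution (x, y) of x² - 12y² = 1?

We seek the smallest positive integers (x, y) with x² - 12y² = 1, i.e., x² = 12y² + 1.
Try successive y values:
y = 1: x² = 12·1² + 1 = 13, not a perfect square
y = 2: x² = 12·2² + 1 = 49, x = 7 ✓

Verify: 7² - 12·2² = 49 - 48 = 1 ✓

x = 7, y = 2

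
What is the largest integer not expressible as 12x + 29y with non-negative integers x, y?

For two coprime denominations a and b, the Frobenius number (largest value not representable as a non-negative combination) is ab - a - b.
Here gcd(12, 29) = 1, so they are coprime.
F(12, 29) = 12·29 - 12 - 29 = 348 - 41 = 307

307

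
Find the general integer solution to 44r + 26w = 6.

Step 1: Compute gcd(44, 26) = 2.
Since 2 divides 6, solutions exist.

Step 2: Find a particular solution using extended Euclidean algorithm.
We get r₀ = 9, w₀ = -15.
Check: 44*9 + 26*-15 = 6 = 6 ✓

Step 3: Write the general solution.
r = 9 + (26/2)t = 9 + 13t
w = -15 - (44/2)t = -15 - 22t
for any integer t.

r = 9 + 13t, w = -15 - 22t for integer t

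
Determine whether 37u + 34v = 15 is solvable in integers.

Step 1: Compute gcd(37, 34).
gcd(37, 34) = 1

Step 2: Check divisibility.
Does 1 divide 15? 15 = 1 x 15, so yes.

By the theorem on linear Diophantine equations, 37u + 34v = 15 has integer solutions if and only if gcd(37, 34) divides 15. Since 1 | 15, solutions exist.

Yes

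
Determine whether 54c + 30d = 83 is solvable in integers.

Step 1: Compute gcd(54, 30).
gcd(54, 30) = 6

Step 2: Check divisibility.
Does 6 divide 83? 83 = 6 x 13 + 5, so no.

By the theorem on linear Diophantine equations, 54c + 30d = 83 has integer solutions if and only if gcd(54, 30) divides 83. Since 6 does not divide 83, no solutions exist.

No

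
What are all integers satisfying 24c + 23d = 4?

Step 1: Compute gcd(24, 23) = 1.
Since 1 divides 4, solutions exist.

Step 2: Find a particular solution using extended Euclidean algorithm.
We get c₀ = 4, d₀ = -4.
Check: 24*4 + 23*-4 = 4 = 4 ✓

Step 3: Write the general solution.
c = 4 + (23/1)t = 4 + 23t
d = -4 - (24/1)t = -4 - 24t
for any integer t.

c = 4 + 23t, d = -4 - 24t for integer t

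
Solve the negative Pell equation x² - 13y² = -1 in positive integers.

We need x² = 13y² - 1. Try successive y:
y = 1: x² = 13·1² - 1 = 12, not a perfect square
y = 2: x² = 13·2² - 1 = 51, not a perfect square
y = 3: x² = 13·3² - 1 = 116, not a perfect square
...
y = 5: x² = 13·5² - 1 = 324 = 18² ✓
Check: 18² - 13·5² = 324 - 325 = -1 ✓

x = 18, y = 5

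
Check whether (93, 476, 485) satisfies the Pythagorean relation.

Compute a² + b²:
93² + 476² = 8649 + 226576 = 235225
Compute c²:
485² = 235225
Since 235225 = 235225, it is a Pythagorean triple.

Yes, it is a Pythagorean triple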